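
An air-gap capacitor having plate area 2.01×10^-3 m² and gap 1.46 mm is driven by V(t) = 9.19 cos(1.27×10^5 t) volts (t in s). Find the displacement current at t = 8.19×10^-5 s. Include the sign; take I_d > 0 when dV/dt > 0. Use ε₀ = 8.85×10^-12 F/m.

dE/dt = (V₀ω/d)·−sin(ωt) with ωt = 10.4013 rad: (9.19)(1.27×10^5)(0.8286)/(1.46×10^-3) = 6.624×10^8 V/(m·s).
I_d = ε₀ A dE/dt = (8.85×10^-12)(2.01×10^-3)(6.624×10^8) = 1.18×10^-5 A.

1.18×10^-5 A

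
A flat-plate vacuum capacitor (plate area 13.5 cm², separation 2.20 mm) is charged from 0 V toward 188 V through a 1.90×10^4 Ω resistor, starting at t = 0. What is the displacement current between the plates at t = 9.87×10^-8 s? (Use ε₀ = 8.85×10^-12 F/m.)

3.80×10^-3 A

C = ε₀A/d = (8.85×10^-12)(1.35×10^-3)/(2.20×10^-3) = 5.431×10^-12 F and τ = RC = 1.032×10^-7 s. I_d in the gap equals the RC charging current.
I_d(t) = (V₀/R) e^(−t/τ) = 9.895×10^-3 · e^(−0.9564) = 3.80×10^-3 A.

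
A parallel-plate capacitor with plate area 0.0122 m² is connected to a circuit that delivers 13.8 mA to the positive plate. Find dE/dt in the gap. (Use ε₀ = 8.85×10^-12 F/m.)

The displacement current between the plates equals the conduction current, I_d = 13.8 mA.
Then dE/dt = I_d/(ε₀A) = 1.28×10^11 V/(m·s).

1.28×10^11 V/(m·s)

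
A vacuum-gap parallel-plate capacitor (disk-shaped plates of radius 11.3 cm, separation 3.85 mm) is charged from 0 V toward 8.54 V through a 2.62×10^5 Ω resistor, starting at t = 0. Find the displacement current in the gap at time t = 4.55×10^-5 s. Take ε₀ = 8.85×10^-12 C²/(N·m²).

4.96×10^-6 A

C = ε₀A/d = (8.85×10^-12)(0.04011)/(3.85×10^-3) = 9.220×10^-11 F, so τ = RC = 2.416×10^-5 s.
The conduction current is I(t) = (V₀/R) e^(−t/τ), and the displacement current between the plates equals it.
t/τ = 1.883; I_d = (8.54/2.62×10^5) · e^(−1.883) = (3.260×10^-5)(0.1521) = 4.96×10^-6 A.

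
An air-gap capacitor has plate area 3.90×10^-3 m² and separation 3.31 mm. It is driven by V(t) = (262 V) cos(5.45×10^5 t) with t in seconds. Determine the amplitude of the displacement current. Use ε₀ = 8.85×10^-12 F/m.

(dE/dt)_max = V₀ω/d = 4.314×10^10 V/(m·s); ω = 5.45×10^5 rad/s.
I_d,max = ε₀ A (dE/dt)_max = (8.85×10^-12)(3.90×10^-3)(4.314×10^10) = 1.49×10^-3 A.

1.49×10^-3 A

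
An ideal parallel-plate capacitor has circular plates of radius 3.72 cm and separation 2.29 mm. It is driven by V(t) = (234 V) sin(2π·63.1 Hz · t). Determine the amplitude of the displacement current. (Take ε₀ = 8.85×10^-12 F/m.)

The displacement current equals the conduction current C dV/dt, which peaks at C V₀ ω.
With C = ε₀A/d = (8.85×10^-12)(4.347×10^-3)/(2.29×10^-3) = 1.680×10^-11 F and ω = 2πf = 396.5 rad/s, I_d,max = (1.680×10^-11)(234)(396.5) = 1.56×10^-6 A.

1.56×10^-6 A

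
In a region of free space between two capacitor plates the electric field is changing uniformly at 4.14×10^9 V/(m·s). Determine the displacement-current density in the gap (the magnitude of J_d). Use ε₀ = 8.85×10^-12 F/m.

The displacement-current density is ε₀ ∂E/∂t = (8.85×10^-12)(4.14×10^9) = 0.0366 A/m².

0.0366 A/m²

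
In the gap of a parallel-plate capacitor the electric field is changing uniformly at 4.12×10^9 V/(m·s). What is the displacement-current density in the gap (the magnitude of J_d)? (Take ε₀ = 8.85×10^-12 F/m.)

J_d = ε₀ ∂E/∂t, so J_d = 0.0365 A/m².

0.0365 A/m²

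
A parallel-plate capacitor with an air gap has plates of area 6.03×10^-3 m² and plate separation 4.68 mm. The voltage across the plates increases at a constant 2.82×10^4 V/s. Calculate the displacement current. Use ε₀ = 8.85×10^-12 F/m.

The field between the plates is E = V/d, so dE/dt = (2.82×10^4)/(4.68×10^-3 m) = 6.026×10^6 V/(m·s).
I_d = ε₀ A (dE/dt) = (8.85×10^-12)(6.03×10^-3)(6.026×10^6) = 3.22×10^-7 A.

3.22×10^-7 A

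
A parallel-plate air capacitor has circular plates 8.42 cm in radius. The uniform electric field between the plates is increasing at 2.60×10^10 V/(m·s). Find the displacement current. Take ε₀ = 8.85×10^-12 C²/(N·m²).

I_d = ε₀ A (dE/dt) = (8.85×10^-12)(0.02227 m²)(2.60×10^10) = 5.12×10^-3 A.

5.12×10^-3 A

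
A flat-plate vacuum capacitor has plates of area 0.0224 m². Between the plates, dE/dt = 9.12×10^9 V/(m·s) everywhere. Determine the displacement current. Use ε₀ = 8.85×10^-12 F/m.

1.81×10^-3 A

The displacement current is ε₀ times dΦ_E/dt = ε₀ A dE/dt = (8.85×10^-12)(0.0224)(9.12×10^9) = 1.81×10^-3 A.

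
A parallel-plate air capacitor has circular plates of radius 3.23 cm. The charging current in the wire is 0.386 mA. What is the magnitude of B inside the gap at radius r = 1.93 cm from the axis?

By continuity the displacement current in the gap matches the conduction current: I_d = 3.86×10^-4 A.
An Ampèrian loop of radius r encloses a fraction (r/R)² of I_d. Then B·2πr = μ₀ I_d (r/R)², giving B = μ₀ I_d r/(2πR²) = 1.43×10^-9 T.

1.43×10^-9 T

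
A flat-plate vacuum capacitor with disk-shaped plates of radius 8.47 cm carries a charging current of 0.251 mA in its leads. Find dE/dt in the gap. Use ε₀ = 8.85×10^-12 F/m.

By continuity, I_d in the gap equals the 0.251 mA flowing in the wire.
Then dE/dt = I_d/(ε₀A) = 1.26×10^9 V/(m·s).

1.26×10^9 V/(m·s)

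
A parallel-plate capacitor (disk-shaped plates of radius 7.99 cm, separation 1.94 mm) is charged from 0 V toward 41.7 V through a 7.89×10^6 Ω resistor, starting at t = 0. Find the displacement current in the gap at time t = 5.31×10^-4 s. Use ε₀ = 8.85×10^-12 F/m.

2.53×10^-6 A

With C = ε₀A/d = (8.85×10^-12)(0.02006)/(1.94×10^-3) = 9.151×10^-11 F, the time constant is τ = RC = 7.220×10^-4 s, so t/τ = 0.7355 and e^(−t/τ) = 0.4793.
I_d = I_cond = (V₀/R) e^(−t/τ) = (5.285×10^-6)(0.4793) = 2.53×10^-6 A.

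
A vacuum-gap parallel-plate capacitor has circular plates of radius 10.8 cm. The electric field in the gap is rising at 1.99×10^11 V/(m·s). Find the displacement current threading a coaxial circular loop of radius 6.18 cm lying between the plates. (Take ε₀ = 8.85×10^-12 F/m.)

I_d = ε₀ dΦ_E/dt = ε₀ πR² (dE/dt) = (8.85×10^-12)(0.03664)(1.99×10^11) = 0.06453 A through the full plate area.
Since J_d is uniform, the enclosed fraction is (r/R)² = 0.3274, giving I_d,enc = 0.0211 A.

0.0211 A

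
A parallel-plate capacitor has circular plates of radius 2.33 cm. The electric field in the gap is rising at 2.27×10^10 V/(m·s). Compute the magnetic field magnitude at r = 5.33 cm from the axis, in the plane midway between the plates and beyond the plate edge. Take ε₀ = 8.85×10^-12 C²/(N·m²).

I_d = ε₀ dΦ_E/dt = ε₀ πR² (dE/dt) = (8.85×10^-12)(1.706×10^-3)(2.27×10^10) = 3.427×10^-4 A through the full plate area.
With r > R the enclosed displacement current is the full I_d; B = μ₀ I_d / (2πr) = 1.29×10^-9 T.

1.29×10^-9 T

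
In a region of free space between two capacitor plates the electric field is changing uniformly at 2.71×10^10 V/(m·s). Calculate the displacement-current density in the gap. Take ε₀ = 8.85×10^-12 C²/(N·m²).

0.240 A/m²

J_d = ε₀ dE/dt = (8.85×10^-12)(2.71×10^10) = 0.240 A/m².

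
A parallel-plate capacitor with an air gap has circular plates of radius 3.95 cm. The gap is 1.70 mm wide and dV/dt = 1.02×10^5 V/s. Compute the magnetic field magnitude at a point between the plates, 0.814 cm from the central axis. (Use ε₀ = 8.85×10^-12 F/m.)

2.72×10^-12 T

dE/dt = (dV/dt)/d = 6.000×10^7 V/(m·s); I_d = ε₀(πR²)(dE/dt) = (8.85×10^-12)(4.902×10^-3)(6.000×10^7) = 2.603×10^-6 A.
For r < R the Ampère–Maxwell law gives B(2πr) = μ₀ I_d (r²/R²), so B = μ₀ I_d r/(2πR²) = (4π×10^-7)(2.603×10^-6)(8.14×10^-3)/(2π·0.0395²) = 2.72×10^-12 T.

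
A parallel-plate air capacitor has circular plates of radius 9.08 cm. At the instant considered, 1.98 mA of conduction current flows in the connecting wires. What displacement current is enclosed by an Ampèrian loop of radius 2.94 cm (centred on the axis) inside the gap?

Between the plates the displacement current equals the wire current: I_d = 1.98 mA = 1.98×10^-3 A.
Since J_d is uniform, the enclosed fraction is (r/R)² = 0.1048, giving I_d,enc = 2.08×10^-4 A.

2.08×10^-4 A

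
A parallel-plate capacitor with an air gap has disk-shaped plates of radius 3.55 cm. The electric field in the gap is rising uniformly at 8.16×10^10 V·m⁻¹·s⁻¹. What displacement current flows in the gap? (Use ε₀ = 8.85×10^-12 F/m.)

2.86×10^-3 A

I_d = ε₀ A (dE/dt) = (8.85×10^-12)(3.959×10^-3 m²)(8.16×10^10) = 2.86×10^-3 A.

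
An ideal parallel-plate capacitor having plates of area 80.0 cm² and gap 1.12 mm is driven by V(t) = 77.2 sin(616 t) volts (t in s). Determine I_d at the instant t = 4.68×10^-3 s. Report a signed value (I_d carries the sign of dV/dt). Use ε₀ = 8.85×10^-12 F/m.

-2.91×10^-6 A

dV/dt = (77.2)(616)·cos(2.88288) = -4.597×10^4 V/s.
I_d = C dV/dt with C = ε₀A/d = (8.85×10^-12)(8.00×10^-3)/(1.12×10^-3) = 6.321×10^-11 F, so I_d = (6.321×10^-11)(-4.597×10^4) = -2.91×10^-6 A.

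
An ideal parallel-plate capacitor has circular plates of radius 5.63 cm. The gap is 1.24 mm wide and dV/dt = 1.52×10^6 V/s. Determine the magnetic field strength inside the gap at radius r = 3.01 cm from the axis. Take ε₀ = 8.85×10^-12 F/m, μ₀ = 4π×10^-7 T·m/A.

With E = V/d, dE/dt = 1.226×10^9 V/(m·s) and πR² = 9.958×10^-3 m², giving I_d = ε₀ πR² dE/dt = 1.080×10^-4 A.
∮B·dl = μ₀ I_d,enc with I_d,enc = I_d r²/R² = 3.087×10^-5 A; so B = μ₀ I_d,enc/(2πr) = 2.05×10^-10 T.

2.05×10^-10 T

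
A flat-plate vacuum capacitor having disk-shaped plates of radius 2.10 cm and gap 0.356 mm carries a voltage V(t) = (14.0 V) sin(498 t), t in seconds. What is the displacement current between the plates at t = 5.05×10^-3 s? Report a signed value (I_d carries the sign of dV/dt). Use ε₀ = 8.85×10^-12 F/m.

C = ε₀A/d = (8.85×10^-12)(1.385×10^-3)/(3.56×10^-4) = 3.443×10^-11 F. dV/dt = V₀ω·cos(ωt); at ωt = 2.5149 rad this factor is -0.8100.
I_d = C dV/dt = (3.443×10^-11)(14.0)(498)(-0.8100) = -1.94×10^-7 A.

-1.94×10^-7 A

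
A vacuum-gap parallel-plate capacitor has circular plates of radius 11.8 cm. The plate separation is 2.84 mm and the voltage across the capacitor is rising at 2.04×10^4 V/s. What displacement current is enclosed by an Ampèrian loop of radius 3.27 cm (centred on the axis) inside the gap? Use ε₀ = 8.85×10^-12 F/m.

2.14×10^-7 A

With E = V/d, dE/dt = 7.183×10^6 V/(m·s) and πR² = 0.04374 m², giving I_d = ε₀ πR² dE/dt = 2.781×10^-6 A.
The field is uniform, so I_d,enc = I_d (r/R)² = (2.781×10^-6)(3.27/11.8)² = 2.14×10^-7 A.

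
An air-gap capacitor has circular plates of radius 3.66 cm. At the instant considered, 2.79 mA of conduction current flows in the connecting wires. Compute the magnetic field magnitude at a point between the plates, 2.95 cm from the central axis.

By continuity the displacement current in the gap matches the conduction current: I_d = 2.79×10^-3 A.
∮B·dl = μ₀ I_d,enc with I_d,enc = I_d r²/R² = 1.813×10^-3 A; so B = μ₀ I_d,enc/(2πr) = 1.23×10^-8 T.

1.23×10^-8 T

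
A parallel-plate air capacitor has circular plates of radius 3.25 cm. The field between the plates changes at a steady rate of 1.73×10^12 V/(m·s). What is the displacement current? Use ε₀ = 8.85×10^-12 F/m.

The displacement current is ε₀ times dΦ_E/dt = ε₀ A dE/dt = (8.85×10^-12)(3.318×10^-3)(1.73×10^12) = 0.0508 A.

0.0508 A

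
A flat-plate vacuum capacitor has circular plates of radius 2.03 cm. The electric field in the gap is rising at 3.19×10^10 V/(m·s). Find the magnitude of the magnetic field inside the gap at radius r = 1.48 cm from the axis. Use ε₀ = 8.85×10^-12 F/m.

Through the whole plate area (πR² = 1.295×10^-3 m²), I_d = ε₀ πR² dE/dt = 3.656×10^-4 A.
∮B·dl = μ₀ I_d,enc with I_d,enc = I_d r²/R² = 1.943×10^-4 A; so B = μ₀ I_d,enc/(2πr) = 2.63×10^-9 T.

2.63×10^-9 T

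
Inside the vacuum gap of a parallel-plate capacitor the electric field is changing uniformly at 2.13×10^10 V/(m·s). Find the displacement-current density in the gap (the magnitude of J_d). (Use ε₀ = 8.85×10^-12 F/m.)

0.189 A/m²

The displacement-current density is ε₀ ∂E/∂t = (8.85×10^-12)(2.13×10^10) = 0.189 A/m².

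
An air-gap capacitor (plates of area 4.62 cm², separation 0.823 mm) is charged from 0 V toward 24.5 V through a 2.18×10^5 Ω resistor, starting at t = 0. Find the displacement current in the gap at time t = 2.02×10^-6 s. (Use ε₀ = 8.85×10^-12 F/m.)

C = ε₀A/d = (8.85×10^-12)(4.62×10^-4)/(8.23×10^-4) = 4.968×10^-12 F, so τ = RC = 1.083×10^-6 s.
The conduction current is I(t) = (V₀/R) e^(−t/τ), and the displacement current between the plates equals it.
t/τ = 1.865; I_d = (24.5/2.18×10^5) · e^(−1.865) = (1.124×10^-4)(0.1549) = 1.74×10^-5 A.

1.74×10^-5 A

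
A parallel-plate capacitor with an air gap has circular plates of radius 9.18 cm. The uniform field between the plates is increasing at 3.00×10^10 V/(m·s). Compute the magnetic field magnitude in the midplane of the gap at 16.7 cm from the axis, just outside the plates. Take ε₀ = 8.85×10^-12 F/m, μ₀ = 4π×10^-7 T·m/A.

Through the whole plate area (πR² = 0.02647 m²), I_d = ε₀ πR² dE/dt = 7.028×10^-3 A.
Outside the plates the loop encloses all of I_d, so B·2πr = μ₀ I_d and B = 8.42×10^-9 T.

8.42×10^-9 T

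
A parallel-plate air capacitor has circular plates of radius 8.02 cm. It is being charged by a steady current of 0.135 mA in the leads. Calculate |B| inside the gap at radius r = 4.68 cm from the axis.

By continuity the displacement current in the gap matches the conduction current: I_d = 1.35×10^-4 A.
∮B·dl = μ₀ I_d,enc with I_d,enc = I_d r²/R² = 4.597×10^-5 A; so B = μ₀ I_d,enc/(2πr) = 1.96×10^-10 T.

1.96×10^-10 T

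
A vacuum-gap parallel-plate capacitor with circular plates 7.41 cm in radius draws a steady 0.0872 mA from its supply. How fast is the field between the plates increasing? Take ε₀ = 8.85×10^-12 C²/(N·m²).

The displacement current between the plates equals the conduction current, I_d = 0.0872 mA.
Since I_d = ε₀ A dE/dt, dE/dt = I_d/(ε₀A) = (8.72×10^-5)/((8.85×10^-12)(0.01725)) = 5.71×10^8 V/(m·s).

5.71×10^8 V/(m·s)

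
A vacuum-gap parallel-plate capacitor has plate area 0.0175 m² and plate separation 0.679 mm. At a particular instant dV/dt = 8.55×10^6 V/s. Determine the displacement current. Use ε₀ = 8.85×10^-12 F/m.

1.95×10^-3 A

C = ε₀A/d = (8.85×10^-12)(0.0175)/(6.79×10^-4) = 2.281×10^-10 F.
I_d = C dV/dt = (2.281×10^-10)(8.55×10^6) = 1.95×10^-3 A.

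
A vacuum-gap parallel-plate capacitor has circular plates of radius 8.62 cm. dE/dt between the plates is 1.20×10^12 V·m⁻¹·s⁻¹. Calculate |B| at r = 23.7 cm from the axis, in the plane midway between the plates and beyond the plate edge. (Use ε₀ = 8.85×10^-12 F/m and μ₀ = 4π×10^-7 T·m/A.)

Total displacement current: I_d = ε₀(πR²)(dE/dt) = (8.85×10^-12)(0.02334)(1.20×10^12) = 0.2479 A.
Outside the plates the loop encloses all of I_d, so B·2πr = μ₀ I_d and B = 2.09×10^-7 T.

2.09×10^-7 T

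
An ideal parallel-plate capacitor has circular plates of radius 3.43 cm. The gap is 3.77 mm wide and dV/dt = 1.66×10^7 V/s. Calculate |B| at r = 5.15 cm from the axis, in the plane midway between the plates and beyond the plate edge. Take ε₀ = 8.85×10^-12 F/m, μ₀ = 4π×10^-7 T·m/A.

5.59×10^-10 T

I_d = C dV/dt with C = ε₀πR²/d = 8.676×10^-12 F, so I_d = (8.676×10^-12)(1.66×10^7) = 1.440×10^-4 A.
For r ≥ R the full I_d is enclosed: B = μ₀ I_d/(2πr) = (4π×10^-7)(1.440×10^-4)/(2π·0.0515) = 5.59×10^-10 T.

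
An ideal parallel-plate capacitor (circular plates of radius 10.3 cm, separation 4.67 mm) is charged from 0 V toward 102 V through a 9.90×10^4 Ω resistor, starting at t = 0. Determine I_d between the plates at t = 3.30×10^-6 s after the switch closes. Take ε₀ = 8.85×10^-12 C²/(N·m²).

6.08×10^-4 A

C = ε₀A/d = (8.85×10^-12)(0.03333)/(4.67×10^-3) = 6.316×10^-11 F, so τ = RC = 6.253×10^-6 s.
The conduction current is I(t) = (V₀/R) e^(−t/τ), and the displacement current between the plates equals it.
t/τ = 0.5277; I_d = (102/9.90×10^4) · e^(−0.5277) = (1.030×10^-3)(0.5900) = 6.08×10^-4 A.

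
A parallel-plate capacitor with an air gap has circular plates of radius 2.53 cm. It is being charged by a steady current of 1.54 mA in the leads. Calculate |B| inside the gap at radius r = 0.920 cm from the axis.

4.43×10^-9 T

No conduction current crosses the gap, so I_d there equals the 1.54×10^-3 A in the leads.
For r < R the Ampère–Maxwell law gives B(2πr) = μ₀ I_d (r²/R²), so B = μ₀ I_d r/(2πR²) = (4π×10^-7)(1.54×10^-3)(9.20×10^-3)/(2π·0.0253²) = 4.43×10^-9 T.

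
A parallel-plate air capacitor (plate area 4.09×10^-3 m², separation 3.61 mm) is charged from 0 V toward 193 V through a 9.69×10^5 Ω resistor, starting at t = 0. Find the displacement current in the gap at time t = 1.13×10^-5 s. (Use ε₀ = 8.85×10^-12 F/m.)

C = ε₀A/d = (8.85×10^-12)(4.09×10^-3)/(3.61×10^-3) = 1.003×10^-11 F, so τ = RC = 9.719×10^-6 s.
The conduction current is I(t) = (V₀/R) e^(−t/τ), and the displacement current between the plates equals it.
t/τ = 1.163; I_d = (193/9.69×10^5) · e^(−1.163) = (1.992×10^-4)(0.3125) = 6.22×10^-5 A.

6.22×10^-5 A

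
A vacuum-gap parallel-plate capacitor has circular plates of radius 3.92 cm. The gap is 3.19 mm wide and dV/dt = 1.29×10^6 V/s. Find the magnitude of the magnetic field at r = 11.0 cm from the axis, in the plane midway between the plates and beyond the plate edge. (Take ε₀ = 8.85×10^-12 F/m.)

dE/dt = (dV/dt)/d = 4.044×10^8 V/(m·s); I_d = ε₀(πR²)(dE/dt) = (8.85×10^-12)(4.827×10^-3)(4.044×10^8) = 1.728×10^-5 A.
Outside the plates the loop encloses all of I_d, so B·2πr = μ₀ I_d and B = 3.14×10^-11 T.

3.14×10^-11 T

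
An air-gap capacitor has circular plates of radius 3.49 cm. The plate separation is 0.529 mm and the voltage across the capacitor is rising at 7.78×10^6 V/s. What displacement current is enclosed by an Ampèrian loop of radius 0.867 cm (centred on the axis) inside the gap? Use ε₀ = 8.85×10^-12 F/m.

dE/dt = (dV/dt)/d = 1.471×10^10 V/(m·s); I_d = ε₀(πR²)(dE/dt) = (8.85×10^-12)(3.826×10^-3)(1.471×10^10) = 4.981×10^-4 A.
Since J_d is uniform, the enclosed fraction is (r/R)² = 0.06171, giving I_d,enc = 3.07×10^-5 A.

3.07×10^-5 A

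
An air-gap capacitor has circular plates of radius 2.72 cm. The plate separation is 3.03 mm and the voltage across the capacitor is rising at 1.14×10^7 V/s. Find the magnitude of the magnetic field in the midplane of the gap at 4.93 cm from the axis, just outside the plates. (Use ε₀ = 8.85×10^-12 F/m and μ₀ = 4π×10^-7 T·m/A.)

I_d = C dV/dt with C = ε₀πR²/d = 6.788×10^-12 F, so I_d = (6.788×10^-12)(1.14×10^7) = 7.738×10^-5 A.
For r ≥ R the full I_d is enclosed: B = μ₀ I_d/(2πr) = (4π×10^-7)(7.738×10^-5)/(2π·0.0493) = 3.14×10^-10 T.

3.14×10^-10 T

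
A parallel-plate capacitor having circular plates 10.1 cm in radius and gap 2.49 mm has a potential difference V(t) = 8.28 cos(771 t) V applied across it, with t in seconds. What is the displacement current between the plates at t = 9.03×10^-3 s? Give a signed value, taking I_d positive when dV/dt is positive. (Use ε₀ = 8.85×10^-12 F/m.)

dE/dt = (V₀ω/d)·−sin(ωt) with ωt = 6.96213 rad: (8.28)(771)(-0.6280)/(2.49×10^-3) = -1.610×10^6 V/(m·s).
I_d = ε₀ A dE/dt = (8.85×10^-12)(0.03205)(-1.610×10^6) = -4.57×10^-7 A.

-4.57×10^-7 A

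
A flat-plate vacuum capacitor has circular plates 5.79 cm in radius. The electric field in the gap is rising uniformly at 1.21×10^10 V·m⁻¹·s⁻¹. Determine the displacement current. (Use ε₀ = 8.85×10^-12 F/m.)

1.13×10^-3 A

The displacement current is ε₀ times dΦ_E/dt = ε₀ A dE/dt = (8.85×10^-12)(0.01053)(1.21×10^10) = 1.13×10^-3 A.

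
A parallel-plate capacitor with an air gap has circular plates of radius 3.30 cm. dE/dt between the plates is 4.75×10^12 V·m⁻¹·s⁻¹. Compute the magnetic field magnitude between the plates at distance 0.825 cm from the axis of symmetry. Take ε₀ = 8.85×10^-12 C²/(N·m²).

Through the whole plate area (πR² = 3.421×10^-3 m²), I_d = ε₀ πR² dE/dt = 0.1438 A.
For r < R the Ampère–Maxwell law gives B(2πr) = μ₀ I_d (r²/R²), so B = μ₀ I_d r/(2πR²) = (4π×10^-7)(0.1438)(8.25×10^-3)/(2π·0.0330²) = 2.18×10^-7 T.

2.18×10^-7 T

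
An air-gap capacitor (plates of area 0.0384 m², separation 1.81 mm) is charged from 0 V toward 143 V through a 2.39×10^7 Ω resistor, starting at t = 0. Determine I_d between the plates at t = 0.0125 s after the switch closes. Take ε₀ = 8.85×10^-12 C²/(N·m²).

3.69×10^-7 A

C = ε₀A/d = (8.85×10^-12)(0.0384)/(1.81×10^-3) = 1.878×10^-10 F and τ = RC = 4.488×10^-3 s. I_d in the gap equals the RC charging current.
I_d(t) = (V₀/R) e^(−t/τ) = 5.983×10^-6 · e^(−2.785) = 3.69×10^-7 A.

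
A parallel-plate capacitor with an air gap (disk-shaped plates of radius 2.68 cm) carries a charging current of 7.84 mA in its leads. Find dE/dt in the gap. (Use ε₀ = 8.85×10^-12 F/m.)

By continuity, I_d in the gap equals the 7.84 mA flowing in the wire.
Inverting I_d = ε₀ A dE/dt gives dE/dt = 7.84×10^-3 / (8.85×10^-12 · 2.256×10^-3) = 3.93×10^11 V/(m·s).

3.93×10^11 V/(m·s)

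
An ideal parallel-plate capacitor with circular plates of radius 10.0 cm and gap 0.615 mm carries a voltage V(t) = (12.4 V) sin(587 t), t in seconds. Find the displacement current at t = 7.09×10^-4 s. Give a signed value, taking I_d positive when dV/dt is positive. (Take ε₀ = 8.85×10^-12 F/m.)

3.01×10^-6 A

dV/dt = (12.4)(587)·cos(0.416183) = 6657 V/s.
I_d = C dV/dt with C = ε₀A/d = (8.85×10^-12)(0.03142)/(6.15×10^-4) = 4.521×10^-10 F, so I_d = (4.521×10^-10)(6657) = 3.01×10^-6 A.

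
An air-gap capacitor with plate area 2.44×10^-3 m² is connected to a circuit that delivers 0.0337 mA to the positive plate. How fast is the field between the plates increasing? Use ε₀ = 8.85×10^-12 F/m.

1.56×10^9 V/(m·s)

Charge continuity gives I_d = I = 3.37×10^-5 A between the plates.
Then dE/dt = I_d/(ε₀A) = 1.56×10^9 V/(m·s).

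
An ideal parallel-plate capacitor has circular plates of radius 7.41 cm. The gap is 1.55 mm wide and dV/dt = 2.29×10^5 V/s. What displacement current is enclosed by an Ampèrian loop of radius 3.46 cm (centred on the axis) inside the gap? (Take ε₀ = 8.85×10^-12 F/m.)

With E = V/d, dE/dt = 1.477×10^8 V/(m·s) and πR² = 0.01725 m², giving I_d = ε₀ πR² dE/dt = 2.255×10^-5 A.
The field is uniform, so I_d,enc = I_d (r/R)² = (2.255×10^-5)(3.46/7.41)² = 4.92×10^-6 A.

4.92×10^-6 A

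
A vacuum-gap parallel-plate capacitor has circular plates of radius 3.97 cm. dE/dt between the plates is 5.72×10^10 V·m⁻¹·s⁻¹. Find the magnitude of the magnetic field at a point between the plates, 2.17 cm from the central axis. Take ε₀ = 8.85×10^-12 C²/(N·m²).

6.90×10^-9 T

I_d = ε₀ dΦ_E/dt = ε₀ πR² (dE/dt) = (8.85×10^-12)(4.951×10^-3)(5.72×10^10) = 2.506×10^-3 A through the full plate area.
An Ampèrian loop of radius r encloses a fraction (r/R)² of I_d. Then B·2πr = μ₀ I_d (r/R)², giving B = μ₀ I_d r/(2πR²) = 6.90×10^-9 T.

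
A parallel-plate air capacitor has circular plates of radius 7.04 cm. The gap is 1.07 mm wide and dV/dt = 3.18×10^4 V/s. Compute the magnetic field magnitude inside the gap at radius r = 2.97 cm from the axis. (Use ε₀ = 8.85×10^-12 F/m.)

dE/dt = (dV/dt)/d = 2.972×10^7 V/(m·s); I_d = ε₀(πR²)(dE/dt) = (8.85×10^-12)(0.01557)(2.972×10^7) = 4.095×10^-6 A.
For r < R the Ampère–Maxwell law gives B(2πr) = μ₀ I_d (r²/R²), so B = μ₀ I_d r/(2πR²) = (4π×10^-7)(4.095×10^-6)(0.0297)/(2π·0.0704²) = 4.91×10^-12 T.

4.91×10^-12 T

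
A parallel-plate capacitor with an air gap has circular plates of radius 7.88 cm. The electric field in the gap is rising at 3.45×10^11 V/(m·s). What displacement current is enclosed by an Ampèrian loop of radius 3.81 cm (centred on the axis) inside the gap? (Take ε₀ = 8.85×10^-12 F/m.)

0.0139 A

Through the whole plate area (πR² = 0.01951 m²), I_d = ε₀ πR² dE/dt = 0.05957 A.
Since J_d is uniform, the enclosed fraction is (r/R)² = 0.2338, giving I_d,enc = 0.0139 A.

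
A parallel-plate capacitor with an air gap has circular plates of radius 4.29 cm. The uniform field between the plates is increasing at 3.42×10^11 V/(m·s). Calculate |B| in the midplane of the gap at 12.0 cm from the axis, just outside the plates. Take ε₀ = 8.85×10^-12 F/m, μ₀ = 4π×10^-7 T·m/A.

2.92×10^-8 T

Total displacement current: I_d = ε₀(πR²)(dE/dt) = (8.85×10^-12)(5.782×10^-3)(3.42×10^11) = 0.01750 A.
Outside the plates the loop encloses all of I_d, so B·2πr = μ₀ I_d and B = 2.92×10^-8 T.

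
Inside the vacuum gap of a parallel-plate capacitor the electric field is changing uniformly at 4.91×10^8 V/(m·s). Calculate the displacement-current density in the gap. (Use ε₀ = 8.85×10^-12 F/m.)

J_d = ε₀ dE/dt = (8.85×10^-12)(4.91×10^8) = 4.35×10^-3 A/m².

4.35×10^-3 A/m²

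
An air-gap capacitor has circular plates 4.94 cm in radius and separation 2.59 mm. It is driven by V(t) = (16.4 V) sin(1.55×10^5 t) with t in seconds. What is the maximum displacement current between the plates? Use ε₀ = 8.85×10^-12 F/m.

6.66×10^-5 A

The displacement current equals the conduction current C dV/dt, which peaks at C V₀ ω.
With C = ε₀A/d = (8.85×10^-12)(7.667×10^-3)/(2.59×10^-3) = 2.620×10^-11 F and ω = 1.55×10^5 rad/s, I_d,max = (2.620×10^-11)(16.4)(1.55×10^5) = 6.66×10^-5 A.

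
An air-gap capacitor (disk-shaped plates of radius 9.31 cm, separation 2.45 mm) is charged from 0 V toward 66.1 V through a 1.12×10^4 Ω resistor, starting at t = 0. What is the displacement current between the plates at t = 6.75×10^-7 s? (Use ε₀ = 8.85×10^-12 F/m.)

3.20×10^-3 A

C = ε₀A/d = (8.85×10^-12)(0.02723)/(2.45×10^-3) = 9.836×10^-11 F, so τ = RC = 1.102×10^-6 s.
The conduction current is I(t) = (V₀/R) e^(−t/τ), and the displacement current between the plates equals it.
t/τ = 0.6125; I_d = (66.1/1.12×10^4) · e^(−0.6125) = (5.902×10^-3)(0.5420) = 3.20×10^-3 A.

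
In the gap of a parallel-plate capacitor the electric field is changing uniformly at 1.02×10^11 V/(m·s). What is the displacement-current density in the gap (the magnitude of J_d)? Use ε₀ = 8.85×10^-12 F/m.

The displacement-current density is ε₀ ∂E/∂t = (8.85×10^-12)(1.02×10^11) = 0.903 A/m².

0.903 A/m²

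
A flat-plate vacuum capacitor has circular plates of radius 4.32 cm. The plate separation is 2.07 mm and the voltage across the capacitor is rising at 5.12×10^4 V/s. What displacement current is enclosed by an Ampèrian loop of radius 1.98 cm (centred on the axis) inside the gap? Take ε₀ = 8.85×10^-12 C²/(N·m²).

2.70×10^-7 A

With E = V/d, dE/dt = 2.473×10^7 V/(m·s) and πR² = 5.863×10^-3 m², giving I_d = ε₀ πR² dE/dt = 1.283×10^-6 A.
Through an area πr² the displacement current is I_d·(πr²/πR²) = I_d (r/R)² = 2.70×10^-7 A.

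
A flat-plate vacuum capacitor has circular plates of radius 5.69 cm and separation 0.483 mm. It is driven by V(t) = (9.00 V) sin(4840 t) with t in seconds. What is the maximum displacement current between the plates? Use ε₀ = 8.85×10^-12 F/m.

8.12×10^-6 A

(dE/dt)_max = V₀ω/d = 9.019×10^7 V/(m·s); ω = 4840 rad/s.
I_d,max = ε₀ A (dE/dt)_max = (8.85×10^-12)(0.01017)(9.019×10^7) = 8.12×10^-6 A.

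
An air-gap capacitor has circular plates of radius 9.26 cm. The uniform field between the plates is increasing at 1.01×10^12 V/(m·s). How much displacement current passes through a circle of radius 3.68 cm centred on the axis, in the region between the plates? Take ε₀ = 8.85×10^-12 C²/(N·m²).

Total displacement current: I_d = ε₀(πR²)(dE/dt) = (8.85×10^-12)(0.02694)(1.01×10^12) = 0.2408 A.
Since J_d is uniform, the enclosed fraction is (r/R)² = 0.1579, giving I_d,enc = 0.0380 A.

0.0380 A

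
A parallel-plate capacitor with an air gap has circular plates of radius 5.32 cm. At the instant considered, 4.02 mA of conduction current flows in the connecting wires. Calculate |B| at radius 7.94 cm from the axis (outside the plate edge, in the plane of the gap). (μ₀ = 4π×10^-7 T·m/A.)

1.01×10^-8 T

Between the plates the displacement current equals the wire current: I_d = 4.02 mA = 4.02×10^-3 A.
Outside the plates the loop encloses all of I_d, so B·2πr = μ₀ I_d and B = 1.01×10^-8 T.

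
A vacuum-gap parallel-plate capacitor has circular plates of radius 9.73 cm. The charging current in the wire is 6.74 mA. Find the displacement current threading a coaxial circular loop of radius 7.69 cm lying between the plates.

4.21×10^-3 A

No conduction current crosses the gap, so I_d there equals the 6.74×10^-3 A in the leads.
Through an area πr² the displacement current is I_d·(πr²/πR²) = I_d (r/R)² = 4.21×10^-3 A.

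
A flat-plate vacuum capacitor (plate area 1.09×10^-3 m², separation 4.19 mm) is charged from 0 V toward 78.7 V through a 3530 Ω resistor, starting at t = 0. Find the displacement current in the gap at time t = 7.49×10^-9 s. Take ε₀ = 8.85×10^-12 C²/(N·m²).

C = ε₀A/d = (8.85×10^-12)(1.09×10^-3)/(4.19×10^-3) = 2.302×10^-12 F, so τ = RC = 8.126×10^-9 s.
The conduction current is I(t) = (V₀/R) e^(−t/τ), and the displacement current between the plates equals it.
t/τ = 0.9217; I_d = (78.7/3530) · e^(−0.9217) = (0.02229)(0.3978) = 8.87×10^-3 A.

8.87×10^-3 A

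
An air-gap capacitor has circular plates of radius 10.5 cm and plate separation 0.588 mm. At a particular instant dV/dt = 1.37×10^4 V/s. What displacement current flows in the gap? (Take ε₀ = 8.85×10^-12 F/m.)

The displacement current equals the charging current C dV/dt. With C = ε₀A/d = (8.85×10^-12)(0.03464)/(5.88×10^-4) = 5.214×10^-10 F, I_d = (5.214×10^-10)(1.37×10^4) = 7.14×10^-6 A.

7.14×10^-6 A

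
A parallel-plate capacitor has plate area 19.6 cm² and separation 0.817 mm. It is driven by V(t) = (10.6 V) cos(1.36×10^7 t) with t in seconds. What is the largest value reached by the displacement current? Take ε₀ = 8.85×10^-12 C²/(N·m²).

3.06×10^-3 A

C = ε₀A/d = (8.85×10^-12)(1.96×10^-3)/(8.17×10^-4) = 2.123×10^-11 F; ω = 1.36×10^7 rad/s.
I_d = C dV/dt, so |I_d|_max = C V₀ ω = (2.123×10^-11)(10.6)(1.36×10^7) = 3.06×10^-3 A.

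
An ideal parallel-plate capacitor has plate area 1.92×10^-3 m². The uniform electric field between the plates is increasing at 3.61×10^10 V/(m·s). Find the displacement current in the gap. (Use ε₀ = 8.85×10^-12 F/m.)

6.13×10^-4 A

I_d = ε₀ A (dE/dt) = (8.85×10^-12)(1.92×10^-3 m²)(3.61×10^10) = 6.13×10^-4 A.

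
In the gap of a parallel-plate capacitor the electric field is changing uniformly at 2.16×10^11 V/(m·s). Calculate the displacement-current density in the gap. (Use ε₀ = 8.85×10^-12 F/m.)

The displacement-current density is ε₀ ∂E/∂t = (8.85×10^-12)(2.16×10^11) = 1.91 A/m².

1.91 A/m²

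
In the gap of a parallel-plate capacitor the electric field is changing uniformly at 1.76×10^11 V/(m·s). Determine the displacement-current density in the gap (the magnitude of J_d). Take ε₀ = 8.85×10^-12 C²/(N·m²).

J_d = ε₀ dE/dt = (8.85×10^-12)(1.76×10^11) = 1.56 A/m².

1.56 A/m²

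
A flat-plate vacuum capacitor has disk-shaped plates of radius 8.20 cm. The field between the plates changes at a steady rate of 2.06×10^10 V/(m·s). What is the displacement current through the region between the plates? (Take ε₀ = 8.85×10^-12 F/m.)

3.85×10^-3 A

I_d = ε₀ A (dE/dt) = (8.85×10^-12)(0.02112 m²)(2.06×10^10) = 3.85×10^-3 A.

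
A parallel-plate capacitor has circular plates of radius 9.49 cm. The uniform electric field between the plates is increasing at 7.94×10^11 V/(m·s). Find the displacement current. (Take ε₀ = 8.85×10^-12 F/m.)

0.199 A

With a uniform field, Φ_E = EA, so I_d = ε₀ A dE/dt = 0.199 A.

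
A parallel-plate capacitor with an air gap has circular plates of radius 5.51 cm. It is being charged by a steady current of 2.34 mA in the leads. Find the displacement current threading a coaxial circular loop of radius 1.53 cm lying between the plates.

Between the plates the displacement current equals the wire current: I_d = 2.34 mA = 2.34×10^-3 A.
Through an area πr² the displacement current is I_d·(πr²/πR²) = I_d (r/R)² = 1.80×10^-4 A.

1.80×10^-4 A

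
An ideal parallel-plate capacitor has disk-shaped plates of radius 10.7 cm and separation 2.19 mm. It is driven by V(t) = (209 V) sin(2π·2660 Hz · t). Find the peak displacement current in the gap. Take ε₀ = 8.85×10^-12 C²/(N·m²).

5.08×10^-4 A

The displacement current equals the conduction current C dV/dt, which peaks at C V₀ ω.
With C = ε₀A/d = (8.85×10^-12)(0.03597)/(2.19×10^-3) = 1.454×10^-10 F and ω = 2πf = 1.671×10^4 rad/s, I_d,max = (1.454×10^-10)(209)(1.671×10^4) = 5.08×10^-4 A.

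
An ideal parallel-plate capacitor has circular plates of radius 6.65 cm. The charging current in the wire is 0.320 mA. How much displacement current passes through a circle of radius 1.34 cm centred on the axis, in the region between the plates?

Between the plates the displacement current equals the wire current: I_d = 0.320 mA = 3.20×10^-4 A.
Since J_d is uniform, the enclosed fraction is (r/R)² = 0.04060, giving I_d,enc = 1.30×10^-5 A.

1.30×10^-5 A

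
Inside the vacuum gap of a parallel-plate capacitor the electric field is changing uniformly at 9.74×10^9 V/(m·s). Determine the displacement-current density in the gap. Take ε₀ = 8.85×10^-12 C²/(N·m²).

0.0862 A/m²

J_d = ε₀ ∂E/∂t, so J_d = 0.0862 A/m².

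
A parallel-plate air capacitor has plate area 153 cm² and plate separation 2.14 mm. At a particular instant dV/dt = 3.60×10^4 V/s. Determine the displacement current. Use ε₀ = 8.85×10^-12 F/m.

2.28×10^-6 A

The displacement current equals the charging current C dV/dt. With C = ε₀A/d = (8.85×10^-12)(0.0153)/(2.14×10^-3) = 6.327×10^-11 F, I_d = (6.327×10^-11)(3.60×10^4) = 2.28×10^-6 A.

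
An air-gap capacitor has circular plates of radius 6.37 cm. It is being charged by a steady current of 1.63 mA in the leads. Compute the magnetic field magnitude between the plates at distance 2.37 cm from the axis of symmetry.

1.90×10^-9 T

No conduction current crosses the gap, so I_d there equals the 1.63×10^-3 A in the leads.
For r < R the Ampère–Maxwell law gives B(2πr) = μ₀ I_d (r²/R²), so B = μ₀ I_d r/(2πR²) = (4π×10^-7)(1.63×10^-3)(0.0237)/(2π·0.0637²) = 1.90×10^-9 T.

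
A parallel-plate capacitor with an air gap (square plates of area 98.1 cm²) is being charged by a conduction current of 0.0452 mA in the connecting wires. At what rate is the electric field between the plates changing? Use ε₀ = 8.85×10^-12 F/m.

The displacement current between the plates equals the conduction current, I_d = 0.0452 mA.
Since I_d = ε₀ A dE/dt, dE/dt = I_d/(ε₀A) = (4.52×10^-5)/((8.85×10^-12)(9.81×10^-3)) = 5.21×10^8 V/(m·s).

5.21×10^8 V/(m·s)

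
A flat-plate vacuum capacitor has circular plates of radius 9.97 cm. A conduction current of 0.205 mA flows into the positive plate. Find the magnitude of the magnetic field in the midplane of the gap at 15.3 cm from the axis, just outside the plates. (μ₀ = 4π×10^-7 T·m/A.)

2.68×10^-10 T

No conduction current crosses the gap, so I_d there equals the 2.05×10^-4 A in the leads.
With r > R the enclosed displacement current is the full I_d; B = μ₀ I_d / (2πr) = 2.68×10^-10 T.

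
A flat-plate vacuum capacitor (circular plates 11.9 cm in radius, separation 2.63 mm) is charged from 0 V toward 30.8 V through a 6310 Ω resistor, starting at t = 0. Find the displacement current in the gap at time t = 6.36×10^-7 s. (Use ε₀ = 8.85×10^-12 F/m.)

2.49×10^-3 A

C = ε₀A/d = (8.85×10^-12)(0.04449)/(2.63×10^-3) = 1.497×10^-10 F and τ = RC = 9.446×10^-7 s. I_d in the gap equals the RC charging current.
I_d(t) = (V₀/R) e^(−t/τ) = 4.881×10^-3 · e^(−0.6733) = 2.49×10^-3 A.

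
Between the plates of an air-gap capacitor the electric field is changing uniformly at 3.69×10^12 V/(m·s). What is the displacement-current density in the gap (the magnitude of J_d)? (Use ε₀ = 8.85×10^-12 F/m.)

J_d = ε₀ dE/dt = (8.85×10^-12)(3.69×10^12) = 32.7 A/m².

32.7 A/m²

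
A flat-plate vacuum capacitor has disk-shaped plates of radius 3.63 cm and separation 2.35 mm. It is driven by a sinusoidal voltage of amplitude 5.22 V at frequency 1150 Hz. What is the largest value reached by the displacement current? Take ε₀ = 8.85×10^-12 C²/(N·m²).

5.88×10^-7 A

C = ε₀A/d = (8.85×10^-12)(4.140×10^-3)/(2.35×10^-3) = 1.559×10^-11 F; ω = 2πf = 7226 rad/s.
I_d = C dV/dt, so |I_d|_max = C V₀ ω = (1.559×10^-11)(5.22)(7226) = 5.88×10^-7 A.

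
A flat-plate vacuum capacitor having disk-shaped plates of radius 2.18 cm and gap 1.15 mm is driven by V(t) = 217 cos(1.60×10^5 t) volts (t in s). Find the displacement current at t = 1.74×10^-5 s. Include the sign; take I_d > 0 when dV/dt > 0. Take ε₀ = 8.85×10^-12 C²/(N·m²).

-1.40×10^-4 A

dV/dt = (217)(1.60×10^5)·−sin(2.784) = -1.215×10^7 V/s.
I_d = C dV/dt with C = ε₀A/d = (8.85×10^-12)(1.493×10^-3)/(1.15×10^-3) = 1.149×10^-11 F, so I_d = (1.149×10^-11)(-1.215×10^7) = -1.40×10^-4 A.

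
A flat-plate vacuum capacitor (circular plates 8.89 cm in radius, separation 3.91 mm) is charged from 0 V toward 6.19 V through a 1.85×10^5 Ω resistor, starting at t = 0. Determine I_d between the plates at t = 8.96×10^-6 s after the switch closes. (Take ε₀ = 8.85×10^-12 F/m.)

C = ε₀A/d = (8.85×10^-12)(0.02483)/(3.91×10^-3) = 5.620×10^-11 F, so τ = RC = 1.040×10^-5 s.
The conduction current is I(t) = (V₀/R) e^(−t/τ), and the displacement current between the plates equals it.
t/τ = 0.8615; I_d = (6.19/1.85×10^5) · e^(−0.8615) = (3.346×10^-5)(0.4225) = 1.41×10^-5 A.

1.41×10^-5 A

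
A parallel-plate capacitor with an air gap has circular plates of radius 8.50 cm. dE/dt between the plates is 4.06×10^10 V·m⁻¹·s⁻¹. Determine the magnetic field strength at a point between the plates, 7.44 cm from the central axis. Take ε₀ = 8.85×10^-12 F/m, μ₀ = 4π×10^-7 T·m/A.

Through the whole plate area (πR² = 0.02270 m²), I_d = ε₀ πR² dE/dt = 8.156×10^-3 A.
∮B·dl = μ₀ I_d,enc with I_d,enc = I_d r²/R² = 6.249×10^-3 A; so B = μ₀ I_d,enc/(2πr) = 1.68×10^-8 T.

1.68×10^-8 T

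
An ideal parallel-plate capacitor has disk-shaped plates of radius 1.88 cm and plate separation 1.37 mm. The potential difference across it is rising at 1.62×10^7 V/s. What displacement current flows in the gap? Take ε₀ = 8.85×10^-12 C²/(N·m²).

1.16×10^-4 A

The displacement current equals the charging current C dV/dt. With C = ε₀A/d = (8.85×10^-12)(1.110×10^-3)/(1.37×10^-3) = 7.170×10^-12 F, I_d = (7.170×10^-12)(1.62×10^7) = 1.16×10^-4 A.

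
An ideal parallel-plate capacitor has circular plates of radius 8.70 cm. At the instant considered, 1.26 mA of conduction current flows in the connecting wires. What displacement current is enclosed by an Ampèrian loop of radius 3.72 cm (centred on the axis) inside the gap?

2.30×10^-4 A

Between the plates the displacement current equals the wire current: I_d = 1.26 mA = 1.26×10^-3 A.
Since J_d is uniform, the enclosed fraction is (r/R)² = 0.1828, giving I_d,enc = 2.30×10^-4 A.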